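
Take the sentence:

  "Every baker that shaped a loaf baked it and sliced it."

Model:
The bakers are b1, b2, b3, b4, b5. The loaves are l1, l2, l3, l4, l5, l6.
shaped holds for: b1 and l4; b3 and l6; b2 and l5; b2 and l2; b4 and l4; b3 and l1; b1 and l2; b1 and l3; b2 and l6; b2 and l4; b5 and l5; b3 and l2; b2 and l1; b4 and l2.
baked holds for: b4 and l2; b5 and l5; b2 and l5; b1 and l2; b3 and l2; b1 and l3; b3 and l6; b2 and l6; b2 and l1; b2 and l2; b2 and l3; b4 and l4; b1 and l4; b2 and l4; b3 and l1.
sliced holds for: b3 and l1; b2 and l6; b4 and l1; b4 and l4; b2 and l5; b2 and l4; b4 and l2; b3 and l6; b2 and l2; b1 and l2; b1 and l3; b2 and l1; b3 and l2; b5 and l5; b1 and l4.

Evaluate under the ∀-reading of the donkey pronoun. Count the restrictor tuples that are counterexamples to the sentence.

"it" takes "a loaf" as antecedent — a donkey pronoun bound across the clause boundary.
Strong reading: for every (b,l) with shaped(b,l), baked(b,l) ∧ sliced(b,l).
Restrictor pairs: (b1,l2) ✓  (b1,l3) ✓  (b1,l4) ✓  (b2,l1) ✓  (b2,l2) ✓  (b2,l4) ✓  (b2,l5) ✓  (b2,l6) ✓  (b3,l1) ✓  (b3,l2) ✓  (b3,l6) ✓  (b4,l2) ✓  (b4,l4) ✓  (b5,l5) ✓
Counterexamples (restrictor pairs failing the scope): 0.

0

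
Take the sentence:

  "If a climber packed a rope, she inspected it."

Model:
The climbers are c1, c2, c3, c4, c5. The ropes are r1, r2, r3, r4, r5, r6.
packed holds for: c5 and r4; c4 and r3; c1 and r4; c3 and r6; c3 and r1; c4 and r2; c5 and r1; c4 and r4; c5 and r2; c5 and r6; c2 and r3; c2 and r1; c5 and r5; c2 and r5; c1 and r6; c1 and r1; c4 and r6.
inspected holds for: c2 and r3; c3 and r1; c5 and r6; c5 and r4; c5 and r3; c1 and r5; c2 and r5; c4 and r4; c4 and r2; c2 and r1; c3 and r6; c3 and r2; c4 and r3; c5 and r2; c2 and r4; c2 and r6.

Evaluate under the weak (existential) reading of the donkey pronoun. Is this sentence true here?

False

"it" takes "a rope" as antecedent — a donkey pronoun bound across the clause boundary.
Weak reading: every climber c with some packed-rope has at least one packed-rope r such that inspected(c,r).
Per climber: c1:✗  c2:✓  c3:✓  c4:✓  c5:✓
c1 has no witness among its packed-ropes.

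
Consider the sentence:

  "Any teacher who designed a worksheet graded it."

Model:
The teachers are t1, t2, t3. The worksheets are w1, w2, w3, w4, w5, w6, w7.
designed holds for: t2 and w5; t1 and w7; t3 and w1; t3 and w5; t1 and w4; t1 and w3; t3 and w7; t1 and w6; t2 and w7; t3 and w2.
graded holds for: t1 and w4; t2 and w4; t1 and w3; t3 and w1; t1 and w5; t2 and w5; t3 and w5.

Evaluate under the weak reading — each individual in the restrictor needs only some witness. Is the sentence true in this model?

"it" takes "a worksheet" as antecedent — a donkey pronoun bound across the clause boundary.
Weak reading: every teacher t with some designed-worksheet has at least one designed-worksheet w such that graded(t,w).
Per teacher: t1:✓  t2:✓  t3:✓
Every teacher in the restrictor has a witness.

True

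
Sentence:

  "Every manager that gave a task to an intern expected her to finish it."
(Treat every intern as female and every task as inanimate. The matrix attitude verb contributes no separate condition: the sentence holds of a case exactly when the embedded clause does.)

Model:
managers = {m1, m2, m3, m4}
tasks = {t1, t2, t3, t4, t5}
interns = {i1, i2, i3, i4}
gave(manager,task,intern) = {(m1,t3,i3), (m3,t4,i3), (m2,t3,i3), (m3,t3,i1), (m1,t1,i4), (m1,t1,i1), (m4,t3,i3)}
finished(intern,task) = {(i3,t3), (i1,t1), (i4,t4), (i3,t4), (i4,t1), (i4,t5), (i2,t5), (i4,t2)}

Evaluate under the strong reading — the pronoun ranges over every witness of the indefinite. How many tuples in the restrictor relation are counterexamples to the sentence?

1

"her" takes "an intern" as antecedent and "it" takes "a task"; both are donkey pronouns co-varying with the restrictor.
Strong reading: for every (m,t,i) with gave(m,t,i), finished(i,t).
Restrictor triples: (m1,t1,i1)→finished(i1,t1) ✓  (m1,t1,i4)→finished(i4,t1) ✓  (m1,t3,i3)→finished(i3,t3) ✓  (m2,t3,i3)→finished(i3,t3) ✓  (m3,t3,i1)→finished(i1,t3) ✗  (m3,t4,i3)→finished(i3,t4) ✓  (m4,t3,i3)→finished(i3,t3) ✓
Counterexamples (restrictor triples failing the scope): 1.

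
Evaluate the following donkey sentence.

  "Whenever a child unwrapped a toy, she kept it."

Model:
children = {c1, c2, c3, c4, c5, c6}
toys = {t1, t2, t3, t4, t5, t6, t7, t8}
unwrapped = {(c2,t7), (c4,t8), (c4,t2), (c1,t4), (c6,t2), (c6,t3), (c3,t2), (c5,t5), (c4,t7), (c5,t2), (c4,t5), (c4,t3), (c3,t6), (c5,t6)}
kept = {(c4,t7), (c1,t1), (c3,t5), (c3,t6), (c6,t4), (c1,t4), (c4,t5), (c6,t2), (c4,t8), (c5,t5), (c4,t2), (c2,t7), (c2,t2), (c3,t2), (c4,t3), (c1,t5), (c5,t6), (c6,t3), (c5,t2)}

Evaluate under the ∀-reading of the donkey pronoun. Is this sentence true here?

True

"it" takes "a toy" as antecedent — a donkey pronoun bound across the clause boundary.
Strong reading: for every (c,t) with unwrapped(c,t), kept(c,t).
Restrictor pairs: (c1,t4) ✓  (c2,t7) ✓  (c3,t2) ✓  (c3,t6) ✓  (c4,t2) ✓  (c4,t3) ✓  (c4,t5) ✓  (c4,t7) ✓  (c4,t8) ✓  (c5,t2) ✓  (c5,t5) ✓  (c5,t6) ✓  (c6,t2) ✓  (c6,t3) ✓
Every restrictor pair satisfies the scope.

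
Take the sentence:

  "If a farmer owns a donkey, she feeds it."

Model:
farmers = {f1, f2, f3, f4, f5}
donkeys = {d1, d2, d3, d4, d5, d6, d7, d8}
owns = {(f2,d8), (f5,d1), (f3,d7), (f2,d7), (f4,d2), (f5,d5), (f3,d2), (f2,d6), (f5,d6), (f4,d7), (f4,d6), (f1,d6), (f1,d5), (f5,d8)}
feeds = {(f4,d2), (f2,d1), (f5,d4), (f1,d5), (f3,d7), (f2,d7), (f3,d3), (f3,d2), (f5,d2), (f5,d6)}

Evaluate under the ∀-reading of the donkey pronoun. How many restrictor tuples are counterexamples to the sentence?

8

"it" takes "a donkey" as antecedent — a donkey pronoun bound across the clause boundary.
Strong reading: for every (f,d) with owns(f,d), feeds(f,d).
Restrictor pairs: (f1,d5) ✓  (f1,d6) ✗  (f2,d6) ✗  (f2,d7) ✓  (f2,d8) ✗  (f3,d2) ✓  (f3,d7) ✓  (f4,d2) ✓  (f4,d6) ✗  (f4,d7) ✗  (f5,d1) ✗  (f5,d5) ✗  (f5,d6) ✓  (f5,d8) ✗
Counterexamples (restrictor pairs failing the scope): 8.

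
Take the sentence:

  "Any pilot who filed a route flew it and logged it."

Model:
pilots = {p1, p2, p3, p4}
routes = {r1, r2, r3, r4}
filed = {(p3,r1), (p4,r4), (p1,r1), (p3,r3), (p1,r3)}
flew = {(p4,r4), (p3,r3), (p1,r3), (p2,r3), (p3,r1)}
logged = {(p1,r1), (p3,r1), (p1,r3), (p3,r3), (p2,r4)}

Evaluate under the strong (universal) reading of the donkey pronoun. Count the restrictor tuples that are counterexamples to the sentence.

2

"it" takes "a route" as antecedent — a donkey pronoun bound across the clause boundary.
Strong reading: for every (p,r) with filed(p,r), flew(p,r) ∧ logged(p,r).
Restrictor pairs: (p1,r1) ✗  (p1,r3) ✓  (p3,r1) ✓  (p3,r3) ✓  (p4,r4) ✗
Counterexamples (restrictor pairs failing the scope): 2.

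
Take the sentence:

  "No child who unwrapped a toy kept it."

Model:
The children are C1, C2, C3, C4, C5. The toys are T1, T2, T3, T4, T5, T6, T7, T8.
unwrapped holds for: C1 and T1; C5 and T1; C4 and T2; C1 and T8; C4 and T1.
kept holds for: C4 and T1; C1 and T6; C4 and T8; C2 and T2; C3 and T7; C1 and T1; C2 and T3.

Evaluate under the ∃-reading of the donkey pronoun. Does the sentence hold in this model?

False

"it" takes "a toy" as antecedent — a donkey pronoun bound across the clause boundary.
Truth condition: for no (c,t) with unwrapped(c,t) does kept(c,t) hold.
Restrictor pairs — does the scope hold? (C1,T1):holds  (C1,T8):fails  (C4,T1):holds  (C4,T2):fails  (C5,T1):fails
Scope holds for 2 pair(s), so the sentence is false.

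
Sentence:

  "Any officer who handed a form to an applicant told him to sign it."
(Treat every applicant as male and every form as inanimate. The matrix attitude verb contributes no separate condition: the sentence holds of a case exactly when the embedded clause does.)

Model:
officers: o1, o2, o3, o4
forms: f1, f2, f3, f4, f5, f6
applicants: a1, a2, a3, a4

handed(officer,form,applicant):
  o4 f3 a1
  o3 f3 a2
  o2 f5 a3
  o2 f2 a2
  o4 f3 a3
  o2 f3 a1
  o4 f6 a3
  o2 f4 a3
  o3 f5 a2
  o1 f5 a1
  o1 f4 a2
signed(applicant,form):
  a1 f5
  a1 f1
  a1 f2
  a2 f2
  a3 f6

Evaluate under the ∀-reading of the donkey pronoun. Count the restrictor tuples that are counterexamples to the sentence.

8

"him" takes "an applicant" as antecedent and "it" takes "a form"; both are donkey pronouns co-varying with the restrictor.
Strong reading: for every (o,f,a) with handed(o,f,a), signed(a,f).
Restrictor triples: (o1,f4,a2)→signed(a2,f4) ✗  (o1,f5,a1)→signed(a1,f5) ✓  (o2,f2,a2)→signed(a2,f2) ✓  (o2,f3,a1)→signed(a1,f3) ✗  (o2,f4,a3)→signed(a3,f4) ✗  (o2,f5,a3)→signed(a3,f5) ✗  (o3,f3,a2)→signed(a2,f3) ✗  (o3,f5,a2)→signed(a2,f5) ✗  (o4,f3,a1)→signed(a1,f3) ✗  (o4,f3,a3)→signed(a3,f3) ✗  (o4,f6,a3)→signed(a3,f6) ✓
Counterexamples (restrictor triples failing the scope): 8.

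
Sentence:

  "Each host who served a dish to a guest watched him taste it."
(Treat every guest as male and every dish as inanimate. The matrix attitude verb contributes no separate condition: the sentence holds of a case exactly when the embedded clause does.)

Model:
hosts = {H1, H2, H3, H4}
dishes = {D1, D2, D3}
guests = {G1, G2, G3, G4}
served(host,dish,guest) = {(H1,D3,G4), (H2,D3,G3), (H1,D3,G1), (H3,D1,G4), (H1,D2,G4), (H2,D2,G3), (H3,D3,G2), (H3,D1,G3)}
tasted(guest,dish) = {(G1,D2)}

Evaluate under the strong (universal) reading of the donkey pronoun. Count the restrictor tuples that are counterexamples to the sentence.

8

"him" takes "a guest" as antecedent and "it" takes "a dish"; both are donkey pronouns co-varying with the restrictor.
Strong reading: for every (h,d,g) with served(h,d,g), tasted(g,d).
Restrictor triples: (H1,D2,G4)→tasted(G4,D2) ✗  (H1,D3,G1)→tasted(G1,D3) ✗  (H1,D3,G4)→tasted(G4,D3) ✗  (H2,D2,G3)→tasted(G3,D2) ✗  (H2,D3,G3)→tasted(G3,D3) ✗  (H3,D1,G3)→tasted(G3,D1) ✗  (H3,D1,G4)→tasted(G4,D1) ✗  (H3,D3,G2)→tasted(G2,D3) ✗
Counterexamples (restrictor triples failing the scope): 8.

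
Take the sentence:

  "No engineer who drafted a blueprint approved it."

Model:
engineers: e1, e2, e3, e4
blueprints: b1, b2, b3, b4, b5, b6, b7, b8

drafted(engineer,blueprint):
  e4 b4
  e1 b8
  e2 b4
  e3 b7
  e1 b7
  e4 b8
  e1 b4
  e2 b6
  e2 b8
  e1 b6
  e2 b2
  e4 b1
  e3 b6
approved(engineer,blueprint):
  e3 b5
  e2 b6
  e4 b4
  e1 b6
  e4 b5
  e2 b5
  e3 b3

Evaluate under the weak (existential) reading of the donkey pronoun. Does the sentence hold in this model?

"it" takes "a blueprint" as antecedent — a donkey pronoun bound across the clause boundary.
Truth condition: for no (e,b) with drafted(e,b) does approved(e,b) hold.
Restrictor pairs — does the scope hold? (e1,b4):fails  (e1,b6):holds  (e1,b7):fails  (e1,b8):fails  (e2,b2):fails  (e2,b4):fails  (e2,b6):holds  (e2,b8):fails  (e3,b6):fails  (e3,b7):fails  (e4,b1):fails  (e4,b4):holds  (e4,b8):fails
Scope holds for 3 pair(s), so the sentence is false.

False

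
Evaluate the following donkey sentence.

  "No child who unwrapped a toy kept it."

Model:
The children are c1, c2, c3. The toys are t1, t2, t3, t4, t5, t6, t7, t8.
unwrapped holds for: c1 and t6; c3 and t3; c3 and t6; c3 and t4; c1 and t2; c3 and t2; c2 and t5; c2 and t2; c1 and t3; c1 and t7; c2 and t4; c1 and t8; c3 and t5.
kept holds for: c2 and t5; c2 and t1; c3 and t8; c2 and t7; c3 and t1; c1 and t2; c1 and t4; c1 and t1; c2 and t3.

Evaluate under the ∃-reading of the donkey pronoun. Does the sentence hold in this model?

False

"it" takes "a toy" as antecedent — a donkey pronoun bound across the clause boundary.
Truth condition: for no (c,t) with unwrapped(c,t) does kept(c,t) hold.
Restrictor pairs — does the scope hold? (c1,t2):holds  (c1,t3):fails  (c1,t6):fails  (c1,t7):fails  (c1,t8):fails  (c2,t2):fails  (c2,t4):fails  (c2,t5):holds  (c3,t2):fails  (c3,t3):fails  (c3,t4):fails  (c3,t5):fails  (c3,t6):fails
Scope holds for 2 pair(s), so the sentence is false.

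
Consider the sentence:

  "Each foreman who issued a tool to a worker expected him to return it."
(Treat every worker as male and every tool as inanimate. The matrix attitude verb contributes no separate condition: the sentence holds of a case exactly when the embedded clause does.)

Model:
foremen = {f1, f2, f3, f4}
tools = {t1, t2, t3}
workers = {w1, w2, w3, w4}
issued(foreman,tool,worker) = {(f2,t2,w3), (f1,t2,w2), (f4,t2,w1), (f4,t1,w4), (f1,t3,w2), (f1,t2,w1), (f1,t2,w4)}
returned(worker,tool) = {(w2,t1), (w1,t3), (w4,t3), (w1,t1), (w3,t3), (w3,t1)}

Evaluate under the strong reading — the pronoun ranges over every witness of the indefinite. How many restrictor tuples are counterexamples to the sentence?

"him" takes "a worker" as antecedent and "it" takes "a tool"; both are donkey pronouns co-varying with the restrictor.
Strong reading: for every (f,t,w) with issued(f,t,w), returned(w,t).
Restrictor triples: (f1,t2,w1)→returned(w1,t2) ✗  (f1,t2,w2)→returned(w2,t2) ✗  (f1,t2,w4)→returned(w4,t2) ✗  (f1,t3,w2)→returned(w2,t3) ✗  (f2,t2,w3)→returned(w3,t2) ✗  (f4,t1,w4)→returned(w4,t1) ✗  (f4,t2,w1)→returned(w1,t2) ✗
Counterexamples (restrictor triples failing the scope): 7.

7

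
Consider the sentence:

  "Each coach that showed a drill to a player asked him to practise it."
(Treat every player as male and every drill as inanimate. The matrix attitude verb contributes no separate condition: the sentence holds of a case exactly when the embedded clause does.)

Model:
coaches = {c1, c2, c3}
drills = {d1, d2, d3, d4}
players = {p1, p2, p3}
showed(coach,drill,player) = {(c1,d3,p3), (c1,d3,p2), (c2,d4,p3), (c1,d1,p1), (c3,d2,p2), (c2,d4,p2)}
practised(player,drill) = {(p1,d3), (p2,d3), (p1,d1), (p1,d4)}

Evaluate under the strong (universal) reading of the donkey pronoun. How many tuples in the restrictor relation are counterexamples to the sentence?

"him" takes "a player" as antecedent and "it" takes "a drill"; both are donkey pronouns co-varying with the restrictor.
Strong reading: for every (c,d,p) with showed(c,d,p), practised(p,d).
Restrictor triples: (c1,d1,p1)→practised(p1,d1) ✓  (c1,d3,p2)→practised(p2,d3) ✓  (c1,d3,p3)→practised(p3,d3) ✗  (c2,d4,p2)→practised(p2,d4) ✗  (c2,d4,p3)→practised(p3,d4) ✗  (c3,d2,p2)→practised(p2,d2) ✗
Counterexamples (restrictor triples failing the scope): 4.

4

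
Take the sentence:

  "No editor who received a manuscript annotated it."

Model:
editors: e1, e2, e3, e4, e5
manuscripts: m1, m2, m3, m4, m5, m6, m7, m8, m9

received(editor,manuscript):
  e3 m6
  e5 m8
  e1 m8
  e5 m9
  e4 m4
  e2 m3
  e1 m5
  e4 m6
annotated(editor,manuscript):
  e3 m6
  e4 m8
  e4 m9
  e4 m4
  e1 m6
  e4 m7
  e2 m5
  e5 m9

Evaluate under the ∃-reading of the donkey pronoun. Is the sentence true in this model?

"it" takes "a manuscript" as antecedent — a donkey pronoun bound across the clause boundary.
Truth condition: for no (e,m) with received(e,m) does annotated(e,m) hold.
Restrictor pairs — does the scope hold? (e1,m5):fails  (e1,m8):fails  (e2,m3):fails  (e3,m6):holds  (e4,m4):holds  (e4,m6):fails  (e5,m8):fails  (e5,m9):holds
Scope holds for 3 pair(s), so the sentence is false.

False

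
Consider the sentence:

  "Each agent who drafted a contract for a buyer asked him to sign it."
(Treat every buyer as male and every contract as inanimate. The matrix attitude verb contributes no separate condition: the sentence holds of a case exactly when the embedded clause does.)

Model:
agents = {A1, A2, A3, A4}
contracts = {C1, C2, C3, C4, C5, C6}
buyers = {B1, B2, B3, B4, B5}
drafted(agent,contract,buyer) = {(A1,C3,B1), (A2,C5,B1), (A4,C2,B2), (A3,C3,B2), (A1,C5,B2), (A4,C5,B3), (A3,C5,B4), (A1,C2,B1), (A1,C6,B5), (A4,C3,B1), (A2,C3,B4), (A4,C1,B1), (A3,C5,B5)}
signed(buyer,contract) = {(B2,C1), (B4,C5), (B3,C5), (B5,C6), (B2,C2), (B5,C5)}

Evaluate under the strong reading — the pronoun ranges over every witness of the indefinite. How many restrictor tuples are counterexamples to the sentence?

8

"him" takes "a buyer" as antecedent and "it" takes "a contract"; both are donkey pronouns co-varying with the restrictor.
Strong reading: for every (a,c,b) with drafted(a,c,b), signed(b,c).
Restrictor triples: (A1,C2,B1)→signed(B1,C2) ✗  (A1,C3,B1)→signed(B1,C3) ✗  (A1,C5,B2)→signed(B2,C5) ✗  (A1,C6,B5)→signed(B5,C6) ✓  (A2,C3,B4)→signed(B4,C3) ✗  (A2,C5,B1)→signed(B1,C5) ✗  (A3,C3,B2)→signed(B2,C3) ✗  (A3,C5,B4)→signed(B4,C5) ✓  (A3,C5,B5)→signed(B5,C5) ✓  (A4,C1,B1)→signed(B1,C1) ✗  (A4,C2,B2)→signed(B2,C2) ✓  (A4,C3,B1)→signed(B1,C3) ✗  (A4,C5,B3)→signed(B3,C5) ✓
Counterexamples (restrictor triples failing the scope): 8.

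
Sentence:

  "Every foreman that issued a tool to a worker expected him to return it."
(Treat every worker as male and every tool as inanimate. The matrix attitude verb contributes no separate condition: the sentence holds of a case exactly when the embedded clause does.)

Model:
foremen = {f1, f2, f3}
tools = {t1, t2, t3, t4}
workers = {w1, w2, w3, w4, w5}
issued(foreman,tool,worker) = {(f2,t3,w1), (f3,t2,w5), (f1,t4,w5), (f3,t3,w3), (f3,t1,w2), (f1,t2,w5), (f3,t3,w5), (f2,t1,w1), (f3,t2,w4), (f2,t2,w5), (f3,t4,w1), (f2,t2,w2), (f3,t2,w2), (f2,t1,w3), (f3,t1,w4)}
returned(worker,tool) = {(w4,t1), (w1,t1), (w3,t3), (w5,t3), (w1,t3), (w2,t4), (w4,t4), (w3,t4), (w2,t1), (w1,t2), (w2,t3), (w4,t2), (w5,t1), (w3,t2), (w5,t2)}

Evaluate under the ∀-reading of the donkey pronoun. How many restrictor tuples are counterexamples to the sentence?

"him" takes "a worker" as antecedent and "it" takes "a tool"; both are donkey pronouns co-varying with the restrictor.
Strong reading: for every (f,t,w) with issued(f,t,w), returned(w,t).
Restrictor triples: (f1,t2,w5)→returned(w5,t2) ✓  (f1,t4,w5)→returned(w5,t4) ✗  (f2,t1,w1)→returned(w1,t1) ✓  (f2,t1,w3)→returned(w3,t1) ✗  (f2,t2,w2)→returned(w2,t2) ✗  (f2,t2,w5)→returned(w5,t2) ✓  (f2,t3,w1)→returned(w1,t3) ✓  (f3,t1,w2)→returned(w2,t1) ✓  (f3,t1,w4)→returned(w4,t1) ✓  (f3,t2,w2)→returned(w2,t2) ✗  (f3,t2,w4)→returned(w4,t2) ✓  (f3,t2,w5)→returned(w5,t2) ✓  (f3,t3,w3)→returned(w3,t3) ✓  (f3,t3,w5)→returned(w5,t3) ✓  (f3,t4,w1)→returned(w1,t4) ✗
Counterexamples (restrictor triples failing the scope): 5.

5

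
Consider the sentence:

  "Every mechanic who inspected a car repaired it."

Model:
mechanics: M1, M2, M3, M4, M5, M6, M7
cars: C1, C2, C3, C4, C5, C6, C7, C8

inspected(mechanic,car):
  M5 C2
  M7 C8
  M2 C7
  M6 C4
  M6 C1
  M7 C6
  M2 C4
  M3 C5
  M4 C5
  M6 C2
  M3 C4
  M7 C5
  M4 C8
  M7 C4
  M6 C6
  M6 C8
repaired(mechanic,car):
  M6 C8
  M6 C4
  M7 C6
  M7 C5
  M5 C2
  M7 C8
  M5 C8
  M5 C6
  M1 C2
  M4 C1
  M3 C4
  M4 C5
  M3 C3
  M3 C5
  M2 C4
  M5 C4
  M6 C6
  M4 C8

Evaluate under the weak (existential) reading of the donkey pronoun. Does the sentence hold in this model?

True

"it" takes "a car" as antecedent — a donkey pronoun bound across the clause boundary.
Weak reading: every mechanic m with some inspected-car has at least one inspected-car c such that repaired(m,c).
Per mechanic: M2:✓  M3:✓  M4:✓  M5:✓  M6:✓  M7:✓
Every mechanic in the restrictor has a witness.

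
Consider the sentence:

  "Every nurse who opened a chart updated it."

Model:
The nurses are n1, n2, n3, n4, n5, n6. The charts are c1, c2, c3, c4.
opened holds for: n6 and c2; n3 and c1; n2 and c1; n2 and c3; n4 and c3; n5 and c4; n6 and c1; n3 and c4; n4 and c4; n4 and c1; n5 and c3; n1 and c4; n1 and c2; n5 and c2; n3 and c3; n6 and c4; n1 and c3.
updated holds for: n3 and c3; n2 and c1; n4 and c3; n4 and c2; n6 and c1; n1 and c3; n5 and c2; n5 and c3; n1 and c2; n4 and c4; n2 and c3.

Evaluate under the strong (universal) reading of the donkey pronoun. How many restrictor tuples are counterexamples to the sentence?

"it" takes "a chart" as antecedent — a donkey pronoun bound across the clause boundary.
Strong reading: for every (n,c) with opened(n,c), updated(n,c).
Restrictor pairs: (n1,c2) ✓  (n1,c3) ✓  (n1,c4) ✗  (n2,c1) ✓  (n2,c3) ✓  (n3,c1) ✗  (n3,c3) ✓  (n3,c4) ✗  (n4,c1) ✗  (n4,c3) ✓  (n4,c4) ✓  (n5,c2) ✓  (n5,c3) ✓  (n5,c4) ✗  (n6,c1) ✓  (n6,c2) ✗  (n6,c4) ✗
Counterexamples (restrictor pairs failing the scope): 7.

7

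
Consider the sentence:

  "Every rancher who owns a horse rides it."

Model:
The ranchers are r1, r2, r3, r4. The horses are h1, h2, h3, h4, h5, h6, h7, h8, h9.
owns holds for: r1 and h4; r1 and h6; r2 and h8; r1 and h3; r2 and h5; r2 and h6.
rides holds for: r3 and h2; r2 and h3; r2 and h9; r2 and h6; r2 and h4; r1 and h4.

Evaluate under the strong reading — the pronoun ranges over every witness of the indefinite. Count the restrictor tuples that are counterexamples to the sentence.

4

"it" takes "a horse" as antecedent — a donkey pronoun bound across the clause boundary.
Strong reading: for every (r,h) with owns(r,h), rides(r,h).
Restrictor pairs: (r1,h3) ✗  (r1,h4) ✓  (r1,h6) ✗  (r2,h5) ✗  (r2,h6) ✓  (r2,h8) ✗
Counterexamples (restrictor pairs failing the scope): 4.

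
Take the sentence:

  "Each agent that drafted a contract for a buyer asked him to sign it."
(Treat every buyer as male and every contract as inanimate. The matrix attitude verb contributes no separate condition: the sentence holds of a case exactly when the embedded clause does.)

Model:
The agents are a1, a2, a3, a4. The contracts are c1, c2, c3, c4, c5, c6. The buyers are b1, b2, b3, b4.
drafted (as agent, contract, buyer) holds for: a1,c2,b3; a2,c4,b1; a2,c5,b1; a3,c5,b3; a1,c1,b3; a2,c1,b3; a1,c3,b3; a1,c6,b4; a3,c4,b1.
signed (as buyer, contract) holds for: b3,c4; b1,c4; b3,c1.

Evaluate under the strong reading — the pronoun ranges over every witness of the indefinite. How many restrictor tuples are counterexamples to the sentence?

"him" takes "a buyer" as antecedent and "it" takes "a contract"; both are donkey pronouns co-varying with the restrictor.
Strong reading: for every (a,c,b) with drafted(a,c,b), signed(b,c).
Restrictor triples: (a1,c1,b3)→signed(b3,c1) ✓  (a1,c2,b3)→signed(b3,c2) ✗  (a1,c3,b3)→signed(b3,c3) ✗  (a1,c6,b4)→signed(b4,c6) ✗  (a2,c1,b3)→signed(b3,c1) ✓  (a2,c4,b1)→signed(b1,c4) ✓  (a2,c5,b1)→signed(b1,c5) ✗  (a3,c4,b1)→signed(b1,c4) ✓  (a3,c5,b3)→signed(b3,c5) ✗
Counterexamples (restrictor triples failing the scope): 5.

5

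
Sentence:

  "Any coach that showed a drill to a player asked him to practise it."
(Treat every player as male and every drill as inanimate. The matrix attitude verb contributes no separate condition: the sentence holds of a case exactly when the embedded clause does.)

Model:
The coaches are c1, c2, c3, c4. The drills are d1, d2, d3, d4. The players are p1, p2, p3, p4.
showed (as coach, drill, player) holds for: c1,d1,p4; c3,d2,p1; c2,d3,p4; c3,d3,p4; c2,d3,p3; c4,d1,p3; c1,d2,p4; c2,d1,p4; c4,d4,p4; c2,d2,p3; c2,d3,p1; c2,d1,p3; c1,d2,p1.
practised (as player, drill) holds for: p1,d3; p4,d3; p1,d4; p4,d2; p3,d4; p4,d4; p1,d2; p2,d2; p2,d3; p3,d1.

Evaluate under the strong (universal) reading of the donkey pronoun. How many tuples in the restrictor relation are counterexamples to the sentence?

"him" takes "a player" as antecedent and "it" takes "a drill"; both are donkey pronouns co-varying with the restrictor.
Strong reading: for every (c,d,p) with showed(c,d,p), practised(p,d).
Restrictor triples: (c1,d1,p4)→practised(p4,d1) ✗  (c1,d2,p1)→practised(p1,d2) ✓  (c1,d2,p4)→practised(p4,d2) ✓  (c2,d1,p3)→practised(p3,d1) ✓  (c2,d1,p4)→practised(p4,d1) ✗  (c2,d2,p3)→practised(p3,d2) ✗  (c2,d3,p1)→practised(p1,d3) ✓  (c2,d3,p3)→practised(p3,d3) ✗  (c2,d3,p4)→practised(p4,d3) ✓  (c3,d2,p1)→practised(p1,d2) ✓  (c3,d3,p4)→practised(p4,d3) ✓  (c4,d1,p3)→practised(p3,d1) ✓  (c4,d4,p4)→practised(p4,d4) ✓
Counterexamples (restrictor triples failing the scope): 4.

4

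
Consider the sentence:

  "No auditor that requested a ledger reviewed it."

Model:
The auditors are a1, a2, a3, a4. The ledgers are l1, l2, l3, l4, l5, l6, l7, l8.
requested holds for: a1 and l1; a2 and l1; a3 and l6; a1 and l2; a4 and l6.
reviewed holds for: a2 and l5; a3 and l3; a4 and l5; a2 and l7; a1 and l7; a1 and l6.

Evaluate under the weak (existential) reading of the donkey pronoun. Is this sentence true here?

True

"it" takes "a ledger" as antecedent — a donkey pronoun bound across the clause boundary.
Truth condition: for no (a,l) with requested(a,l) does reviewed(a,l) hold.
Restrictor pairs — does the scope hold? (a1,l1):fails  (a1,l2):fails  (a2,l1):fails  (a3,l6):fails  (a4,l6):fails
Scope holds for no restrictor pair, so the sentence is true.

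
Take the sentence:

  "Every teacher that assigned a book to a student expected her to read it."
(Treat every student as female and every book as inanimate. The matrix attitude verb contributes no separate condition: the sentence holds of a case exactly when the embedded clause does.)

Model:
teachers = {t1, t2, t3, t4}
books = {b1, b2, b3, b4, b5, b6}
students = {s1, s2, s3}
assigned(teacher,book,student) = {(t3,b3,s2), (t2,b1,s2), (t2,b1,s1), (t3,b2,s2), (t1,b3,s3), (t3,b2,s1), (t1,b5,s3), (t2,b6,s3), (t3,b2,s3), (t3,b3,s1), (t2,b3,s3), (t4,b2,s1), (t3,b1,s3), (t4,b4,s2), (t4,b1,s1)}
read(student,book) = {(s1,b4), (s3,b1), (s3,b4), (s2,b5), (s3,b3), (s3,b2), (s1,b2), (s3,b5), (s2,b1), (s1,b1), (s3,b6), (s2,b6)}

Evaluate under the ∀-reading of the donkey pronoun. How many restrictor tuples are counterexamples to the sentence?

"her" takes "a student" as antecedent and "it" takes "a book"; both are donkey pronouns co-varying with the restrictor.
Strong reading: for every (t,b,s) with assigned(t,b,s), read(s,b).
Restrictor triples: (t1,b3,s3)→read(s3,b3) ✓  (t1,b5,s3)→read(s3,b5) ✓  (t2,b1,s1)→read(s1,b1) ✓  (t2,b1,s2)→read(s2,b1) ✓  (t2,b3,s3)→read(s3,b3) ✓  (t2,b6,s3)→read(s3,b6) ✓  (t3,b1,s3)→read(s3,b1) ✓  (t3,b2,s1)→read(s1,b2) ✓  (t3,b2,s2)→read(s2,b2) ✗  (t3,b2,s3)→read(s3,b2) ✓  (t3,b3,s1)→read(s1,b3) ✗  (t3,b3,s2)→read(s2,b3) ✗  (t4,b1,s1)→read(s1,b1) ✓  (t4,b2,s1)→read(s1,b2) ✓  (t4,b4,s2)→read(s2,b4) ✗
Counterexamples (restrictor triples failing the scope): 4.

4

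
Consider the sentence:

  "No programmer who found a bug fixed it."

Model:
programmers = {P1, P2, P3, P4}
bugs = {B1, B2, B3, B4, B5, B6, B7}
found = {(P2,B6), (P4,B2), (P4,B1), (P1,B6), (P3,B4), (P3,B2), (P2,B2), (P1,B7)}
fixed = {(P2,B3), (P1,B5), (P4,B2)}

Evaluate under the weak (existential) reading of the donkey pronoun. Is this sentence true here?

False

"it" takes "a bug" as antecedent — a donkey pronoun bound across the clause boundary.
Truth condition: for no (p,b) with found(p,b) does fixed(p,b) hold.
Restrictor pairs — does the scope hold? (P1,B6):fails  (P1,B7):fails  (P2,B2):fails  (P2,B6):fails  (P3,B2):fails  (P3,B4):fails  (P4,B1):fails  (P4,B2):holds
Scope holds for 1 pair(s), so the sentence is false.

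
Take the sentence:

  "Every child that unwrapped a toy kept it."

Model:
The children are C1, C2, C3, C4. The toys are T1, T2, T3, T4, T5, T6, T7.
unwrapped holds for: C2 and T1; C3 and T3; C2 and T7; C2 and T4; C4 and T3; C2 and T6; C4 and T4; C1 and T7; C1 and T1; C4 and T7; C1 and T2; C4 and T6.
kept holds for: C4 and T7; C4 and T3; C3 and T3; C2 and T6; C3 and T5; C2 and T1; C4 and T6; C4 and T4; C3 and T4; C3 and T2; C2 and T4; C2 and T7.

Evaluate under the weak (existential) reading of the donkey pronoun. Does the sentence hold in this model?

False

"it" takes "a toy" as antecedent — a donkey pronoun bound across the clause boundary.
Weak reading: every child c with some unwrapped-toy has at least one unwrapped-toy t such that kept(c,t).
Per child: C1:✗  C2:✓  C3:✓  C4:✓
C1 has no witness among its unwrapped-toys.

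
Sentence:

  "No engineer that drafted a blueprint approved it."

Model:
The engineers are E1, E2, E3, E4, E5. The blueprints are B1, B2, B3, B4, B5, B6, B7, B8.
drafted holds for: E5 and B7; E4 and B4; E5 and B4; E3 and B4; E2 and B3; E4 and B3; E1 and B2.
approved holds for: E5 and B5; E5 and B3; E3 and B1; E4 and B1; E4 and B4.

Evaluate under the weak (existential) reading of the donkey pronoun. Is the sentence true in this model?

"it" takes "a blueprint" as antecedent — a donkey pronoun bound across the clause boundary.
Truth condition: for no (e,b) with drafted(e,b) does approved(e,b) hold.
Restrictor pairs — does the scope hold? (E1,B2):fails  (E2,B3):fails  (E3,B4):fails  (E4,B3):fails  (E4,B4):holds  (E5,B4):fails  (E5,B7):fails
Scope holds for 1 pair(s), so the sentence is false.

False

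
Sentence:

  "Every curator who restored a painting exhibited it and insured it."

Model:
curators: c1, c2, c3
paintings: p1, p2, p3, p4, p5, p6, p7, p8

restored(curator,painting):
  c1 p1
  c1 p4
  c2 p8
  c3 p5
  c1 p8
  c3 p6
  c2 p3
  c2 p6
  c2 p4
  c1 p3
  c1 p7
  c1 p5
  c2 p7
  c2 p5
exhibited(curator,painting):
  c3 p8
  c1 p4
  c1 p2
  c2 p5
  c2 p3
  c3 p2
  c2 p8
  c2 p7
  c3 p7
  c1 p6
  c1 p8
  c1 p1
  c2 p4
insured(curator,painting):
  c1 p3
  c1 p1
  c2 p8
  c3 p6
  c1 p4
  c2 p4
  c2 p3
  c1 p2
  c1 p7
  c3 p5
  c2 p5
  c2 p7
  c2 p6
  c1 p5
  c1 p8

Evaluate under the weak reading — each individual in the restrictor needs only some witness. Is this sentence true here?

False

"it" takes "a painting" as antecedent — a donkey pronoun bound across the clause boundary.
Weak reading: every curator c with some restored-painting has at least one restored-painting p such that exhibited(c,p) ∧ insured(c,p).
Per curator: c1:✓  c2:✓  c3:✗
c3 has no witness among its restored-paintings.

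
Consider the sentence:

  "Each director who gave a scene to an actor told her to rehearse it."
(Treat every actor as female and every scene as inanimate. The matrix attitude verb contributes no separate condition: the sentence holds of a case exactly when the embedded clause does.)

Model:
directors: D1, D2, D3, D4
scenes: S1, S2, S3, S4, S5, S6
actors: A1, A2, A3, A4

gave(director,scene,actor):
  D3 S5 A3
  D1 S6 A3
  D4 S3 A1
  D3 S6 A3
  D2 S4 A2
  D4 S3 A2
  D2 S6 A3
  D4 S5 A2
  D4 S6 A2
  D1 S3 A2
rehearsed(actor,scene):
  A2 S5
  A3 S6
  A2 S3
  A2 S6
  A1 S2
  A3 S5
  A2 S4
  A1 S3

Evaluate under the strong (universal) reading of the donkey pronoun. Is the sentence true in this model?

True

"her" takes "an actor" as antecedent and "it" takes "a scene"; both are donkey pronouns co-varying with the restrictor.
Strong reading: for every (d,s,a) with gave(d,s,a), rehearsed(a,s).
Restrictor triples: (D1,S3,A2)→rehearsed(A2,S3) ✓  (D1,S6,A3)→rehearsed(A3,S6) ✓  (D2,S4,A2)→rehearsed(A2,S4) ✓  (D2,S6,A3)→rehearsed(A3,S6) ✓  (D3,S5,A3)→rehearsed(A3,S5) ✓  (D3,S6,A3)→rehearsed(A3,S6) ✓  (D4,S3,A1)→rehearsed(A1,S3) ✓  (D4,S3,A2)→rehearsed(A2,S3) ✓  (D4,S5,A2)→rehearsed(A2,S5) ✓  (D4,S6,A2)→rehearsed(A2,S6) ✓
Every restrictor triple satisfies the scope.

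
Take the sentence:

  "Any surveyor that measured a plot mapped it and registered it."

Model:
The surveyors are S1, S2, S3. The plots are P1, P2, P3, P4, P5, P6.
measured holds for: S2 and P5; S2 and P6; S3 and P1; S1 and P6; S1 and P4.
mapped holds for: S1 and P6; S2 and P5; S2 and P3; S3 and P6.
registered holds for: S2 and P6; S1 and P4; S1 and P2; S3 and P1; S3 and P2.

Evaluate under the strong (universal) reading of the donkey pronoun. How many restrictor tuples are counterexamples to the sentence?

"it" takes "a plot" as antecedent — a donkey pronoun bound across the clause boundary.
Strong reading: for every (s,p) with measured(s,p), mapped(s,p) ∧ registered(s,p).
Restrictor pairs: (S1,P4) ✗  (S1,P6) ✗  (S2,P5) ✗  (S2,P6) ✗  (S3,P1) ✗
Counterexamples (restrictor pairs failing the scope): 5.

5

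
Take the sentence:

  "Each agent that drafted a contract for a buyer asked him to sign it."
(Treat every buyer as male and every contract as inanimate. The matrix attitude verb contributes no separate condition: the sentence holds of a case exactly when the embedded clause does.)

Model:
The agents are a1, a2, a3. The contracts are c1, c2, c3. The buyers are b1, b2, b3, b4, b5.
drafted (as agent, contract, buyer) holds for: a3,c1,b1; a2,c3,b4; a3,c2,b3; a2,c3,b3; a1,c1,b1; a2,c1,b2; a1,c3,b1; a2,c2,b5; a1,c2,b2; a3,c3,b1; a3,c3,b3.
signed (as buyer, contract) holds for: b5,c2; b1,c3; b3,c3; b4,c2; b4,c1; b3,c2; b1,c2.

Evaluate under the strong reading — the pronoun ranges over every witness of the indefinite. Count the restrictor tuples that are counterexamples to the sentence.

"him" takes "a buyer" as antecedent and "it" takes "a contract"; both are donkey pronouns co-varying with the restrictor.
Strong reading: for every (a,c,b) with drafted(a,c,b), signed(b,c).
Restrictor triples: (a1,c1,b1)→signed(b1,c1) ✗  (a1,c2,b2)→signed(b2,c2) ✗  (a1,c3,b1)→signed(b1,c3) ✓  (a2,c1,b2)→signed(b2,c1) ✗  (a2,c2,b5)→signed(b5,c2) ✓  (a2,c3,b3)→signed(b3,c3) ✓  (a2,c3,b4)→signed(b4,c3) ✗  (a3,c1,b1)→signed(b1,c1) ✗  (a3,c2,b3)→signed(b3,c2) ✓  (a3,c3,b1)→signed(b1,c3) ✓  (a3,c3,b3)→signed(b3,c3) ✓
Counterexamples (restrictor triples failing the scope): 5.

5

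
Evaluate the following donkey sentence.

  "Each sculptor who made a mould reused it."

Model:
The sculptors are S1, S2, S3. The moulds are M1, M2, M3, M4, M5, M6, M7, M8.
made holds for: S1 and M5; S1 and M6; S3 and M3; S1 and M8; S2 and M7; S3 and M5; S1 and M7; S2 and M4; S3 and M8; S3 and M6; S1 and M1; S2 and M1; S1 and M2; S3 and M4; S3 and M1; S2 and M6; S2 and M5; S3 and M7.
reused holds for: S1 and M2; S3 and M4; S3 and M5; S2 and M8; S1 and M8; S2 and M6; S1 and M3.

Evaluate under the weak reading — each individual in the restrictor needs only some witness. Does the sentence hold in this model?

True

"it" takes "a mould" as antecedent — a donkey pronoun bound across the clause boundary.
Weak reading: every sculptor s with some made-mould has at least one made-mould m such that reused(s,m).
Per sculptor: S1:✓  S2:✓  S3:✓
Every sculptor in the restrictor has a witness.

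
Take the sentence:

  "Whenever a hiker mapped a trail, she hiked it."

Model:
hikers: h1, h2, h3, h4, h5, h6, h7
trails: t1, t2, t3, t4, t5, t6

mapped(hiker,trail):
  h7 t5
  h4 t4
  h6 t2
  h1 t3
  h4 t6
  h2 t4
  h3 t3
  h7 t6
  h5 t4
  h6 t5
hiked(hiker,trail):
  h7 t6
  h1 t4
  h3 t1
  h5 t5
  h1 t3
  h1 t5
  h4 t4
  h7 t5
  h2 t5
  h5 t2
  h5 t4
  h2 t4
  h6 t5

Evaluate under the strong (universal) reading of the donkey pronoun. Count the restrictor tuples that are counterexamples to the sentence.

"it" takes "a trail" as antecedent — a donkey pronoun bound across the clause boundary.
Strong reading: for every (h,t) with mapped(h,t), hiked(h,t).
Restrictor pairs: (h1,t3) ✓  (h2,t4) ✓  (h3,t3) ✗  (h4,t4) ✓  (h4,t6) ✗  (h5,t4) ✓  (h6,t2) ✗  (h6,t5) ✓  (h7,t5) ✓  (h7,t6) ✓
Counterexamples (restrictor pairs failing the scope): 3.

3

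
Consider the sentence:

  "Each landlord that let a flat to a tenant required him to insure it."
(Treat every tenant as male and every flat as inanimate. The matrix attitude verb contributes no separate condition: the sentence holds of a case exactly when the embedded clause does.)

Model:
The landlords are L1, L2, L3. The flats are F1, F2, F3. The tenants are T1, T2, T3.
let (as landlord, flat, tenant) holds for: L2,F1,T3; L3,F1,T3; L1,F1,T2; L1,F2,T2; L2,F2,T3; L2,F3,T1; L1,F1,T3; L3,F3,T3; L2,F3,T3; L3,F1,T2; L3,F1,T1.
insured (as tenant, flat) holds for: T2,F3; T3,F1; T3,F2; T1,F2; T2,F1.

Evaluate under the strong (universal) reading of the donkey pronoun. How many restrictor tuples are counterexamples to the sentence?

5

"him" takes "a tenant" as antecedent and "it" takes "a flat"; both are donkey pronouns co-varying with the restrictor.
Strong reading: for every (l,f,t) with let(l,f,t), insured(t,f).
Restrictor triples: (L1,F1,T2)→insured(T2,F1) ✓  (L1,F1,T3)→insured(T3,F1) ✓  (L1,F2,T2)→insured(T2,F2) ✗  (L2,F1,T3)→insured(T3,F1) ✓  (L2,F2,T3)→insured(T3,F2) ✓  (L2,F3,T1)→insured(T1,F3) ✗  (L2,F3,T3)→insured(T3,F3) ✗  (L3,F1,T1)→insured(T1,F1) ✗  (L3,F1,T2)→insured(T2,F1) ✓  (L3,F1,T3)→insured(T3,F1) ✓  (L3,F3,T3)→insured(T3,F3) ✗
Counterexamples (restrictor triples failing the scope): 5.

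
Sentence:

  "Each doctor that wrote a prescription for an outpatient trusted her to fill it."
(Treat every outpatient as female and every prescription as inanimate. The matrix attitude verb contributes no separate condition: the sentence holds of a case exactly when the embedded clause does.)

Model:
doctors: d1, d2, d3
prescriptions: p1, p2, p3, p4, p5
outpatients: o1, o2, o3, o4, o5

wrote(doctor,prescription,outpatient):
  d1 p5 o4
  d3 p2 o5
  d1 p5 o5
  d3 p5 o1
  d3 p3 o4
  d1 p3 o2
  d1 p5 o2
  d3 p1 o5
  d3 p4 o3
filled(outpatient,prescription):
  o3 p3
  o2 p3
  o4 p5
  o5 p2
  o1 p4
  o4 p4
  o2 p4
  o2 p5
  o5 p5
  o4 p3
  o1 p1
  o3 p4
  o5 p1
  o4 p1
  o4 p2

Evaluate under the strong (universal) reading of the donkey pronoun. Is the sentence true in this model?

"her" takes "an outpatient" as antecedent and "it" takes "a prescription"; both are donkey pronouns co-varying with the restrictor.
Strong reading: for every (d,p,o) with wrote(d,p,o), filled(o,p).
Restrictor triples: (d1,p3,o2)→filled(o2,p3) ✓  (d1,p5,o2)→filled(o2,p5) ✓  (d1,p5,o4)→filled(o4,p5) ✓  (d1,p5,o5)→filled(o5,p5) ✓  (d3,p1,o5)→filled(o5,p1) ✓  (d3,p2,o5)→filled(o5,p2) ✓  (d3,p3,o4)→filled(o4,p3) ✓  (d3,p4,o3)→filled(o3,p4) ✓  (d3,p5,o1)→filled(o1,p5) ✗
Counterexample: (d3,p5,o1) — filled(o1,p5) does not hold.

False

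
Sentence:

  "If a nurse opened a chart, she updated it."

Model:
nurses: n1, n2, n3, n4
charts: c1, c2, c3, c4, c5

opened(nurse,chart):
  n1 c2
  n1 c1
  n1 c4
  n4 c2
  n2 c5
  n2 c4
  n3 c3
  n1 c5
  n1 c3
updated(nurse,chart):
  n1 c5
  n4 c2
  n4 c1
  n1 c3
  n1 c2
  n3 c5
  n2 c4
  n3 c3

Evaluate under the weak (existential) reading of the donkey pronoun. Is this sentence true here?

"it" takes "a chart" as antecedent — a donkey pronoun bound across the clause boundary.
Weak reading: every nurse n with some opened-chart has at least one opened-chart c such that updated(n,c).
Per nurse: n1:✓  n2:✓  n3:✓  n4:✓
Every nurse in the restrictor has a witness.

True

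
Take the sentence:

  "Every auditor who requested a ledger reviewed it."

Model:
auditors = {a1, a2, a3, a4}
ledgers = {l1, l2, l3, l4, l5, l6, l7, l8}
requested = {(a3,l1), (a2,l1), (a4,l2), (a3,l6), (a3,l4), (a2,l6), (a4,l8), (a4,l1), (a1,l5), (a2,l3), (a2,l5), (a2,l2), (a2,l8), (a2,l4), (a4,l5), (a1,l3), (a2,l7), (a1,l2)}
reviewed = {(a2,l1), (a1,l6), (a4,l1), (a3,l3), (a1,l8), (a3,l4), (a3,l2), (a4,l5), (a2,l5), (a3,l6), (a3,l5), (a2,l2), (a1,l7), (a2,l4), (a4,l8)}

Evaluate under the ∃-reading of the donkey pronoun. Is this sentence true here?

"it" takes "a ledger" as antecedent — a donkey pronoun bound across the clause boundary.
Weak reading: every auditor a with some requested-ledger has at least one requested-ledger l such that reviewed(a,l).
Per auditor: a1:✗  a2:✓  a3:✓  a4:✓
a1 has no witness among its requested-ledgers.

False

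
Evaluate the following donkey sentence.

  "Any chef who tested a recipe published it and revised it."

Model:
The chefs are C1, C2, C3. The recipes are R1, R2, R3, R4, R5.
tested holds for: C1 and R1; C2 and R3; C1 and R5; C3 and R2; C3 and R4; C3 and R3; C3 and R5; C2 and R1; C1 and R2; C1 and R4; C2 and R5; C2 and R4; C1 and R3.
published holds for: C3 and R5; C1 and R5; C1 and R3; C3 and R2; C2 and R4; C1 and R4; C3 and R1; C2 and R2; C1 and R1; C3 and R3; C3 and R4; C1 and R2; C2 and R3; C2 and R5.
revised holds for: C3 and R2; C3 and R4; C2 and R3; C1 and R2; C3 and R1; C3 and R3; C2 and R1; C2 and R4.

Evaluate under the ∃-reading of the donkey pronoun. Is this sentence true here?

"it" takes "a recipe" as antecedent — a donkey pronoun bound across the clause boundary.
Weak reading: every chef c with some tested-recipe has at least one tested-recipe r such that published(c,r) ∧ revised(c,r).
Per chef: C1:✓  C2:✓  C3:✓
Every chef in the restrictor has a witness.

True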